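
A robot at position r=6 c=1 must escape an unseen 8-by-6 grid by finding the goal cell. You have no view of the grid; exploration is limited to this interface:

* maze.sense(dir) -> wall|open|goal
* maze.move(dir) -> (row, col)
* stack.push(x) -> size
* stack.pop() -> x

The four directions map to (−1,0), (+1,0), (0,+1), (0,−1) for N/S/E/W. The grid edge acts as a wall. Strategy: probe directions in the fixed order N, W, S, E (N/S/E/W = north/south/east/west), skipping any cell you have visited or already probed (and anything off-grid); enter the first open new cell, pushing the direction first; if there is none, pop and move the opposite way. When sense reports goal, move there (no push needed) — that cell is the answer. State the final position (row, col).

·→ maze.sense(dir→north)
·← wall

·→ maze.sense(dir→west)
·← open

·→ stack.push(x→west)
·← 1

·→ maze.move(dir→west)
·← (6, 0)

·→ maze.sense(dir→north)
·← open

·→ stack.push(x→north)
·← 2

·→ maze.move(dir→north)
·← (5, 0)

·→ maze.sense(dir→north)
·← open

·→ stack.push(x→north)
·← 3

·→ maze.move(dir→north)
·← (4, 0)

·→ maze.sense(dir→north)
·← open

·→ stack.push(x→north)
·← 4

·→ maze.move(dir→north)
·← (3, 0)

·→ maze.sense(dir→north)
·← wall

·→ maze.sense(dir→east)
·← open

·→ stack.push(x→east)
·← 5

·→ maze.move(dir→east)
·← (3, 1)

·→ maze.sense(dir→north)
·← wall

·→ maze.sense(dir→south)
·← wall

·→ maze.sense(dir→east)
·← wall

·→ stack.pop()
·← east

·→ maze.move(dir→west)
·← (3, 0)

·→ stack.pop()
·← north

·→ maze.move(dir→south)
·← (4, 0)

·→ stack.pop()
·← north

·→ maze.move(dir→south)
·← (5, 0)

·→ stack.pop()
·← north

·→ maze.move(dir→south)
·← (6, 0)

·→ maze.sense(dir→south)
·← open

·→ stack.push(x→south)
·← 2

·→ maze.move(dir→south)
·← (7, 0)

·→ maze.sense(dir→east)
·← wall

·→ stack.pop()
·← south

·→ maze.move(dir→north)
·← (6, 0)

·→ stack.pop()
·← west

·→ maze.move(dir→east)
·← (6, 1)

·→ maze.sense(dir→east)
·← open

·→ stack.push(x→east)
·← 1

·→ maze.move(dir→east)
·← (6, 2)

·→ maze.sense(dir→north)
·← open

·→ stack.push(x→north)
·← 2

·→ maze.move(dir→north)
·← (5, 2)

·→ maze.sense(dir→north)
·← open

·→ stack.push(x→north)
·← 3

·→ maze.move(dir→north)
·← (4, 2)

·→ maze.sense(dir→east)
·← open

·→ stack.push(x→east)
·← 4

·→ maze.move(dir→east)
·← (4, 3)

·→ maze.sense(dir→north)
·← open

·→ stack.push(x→north)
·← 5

·→ maze.move(dir→north)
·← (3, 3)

·→ maze.sense(dir→north)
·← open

·→ stack.push(x→north)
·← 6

·→ maze.move(dir→north)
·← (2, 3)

·→ maze.sense(dir→north)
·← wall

·→ maze.sense(dir→west)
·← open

·→ stack.push(x→west)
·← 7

·→ maze.move(dir→west)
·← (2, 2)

·→ maze.sense(dir→north)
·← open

·→ stack.push(x→north)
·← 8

·→ maze.move(dir→north)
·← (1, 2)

·→ maze.sense(dir→north)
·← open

·→ stack.push(x→north)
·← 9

·→ maze.move(dir→north)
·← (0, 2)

·→ maze.sense(dir→west)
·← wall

·→ maze.sense(dir→east)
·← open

·→ stack.push(x→east)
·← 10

·→ maze.move(dir→east)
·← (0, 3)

·→ maze.sense(dir→east)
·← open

·→ stack.push(x→east)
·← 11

·→ maze.move(dir→east)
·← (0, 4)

·→ maze.sense(dir→south)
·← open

·→ stack.push(x→south)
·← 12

·→ maze.move(dir→south)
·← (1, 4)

·→ maze.sense(dir→south)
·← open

·→ stack.push(x→south)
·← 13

·→ maze.move(dir→south)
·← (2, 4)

·→ maze.sense(dir→south)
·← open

·→ stack.push(x→south)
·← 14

·→ maze.move(dir→south)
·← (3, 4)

·→ maze.sense(dir→south)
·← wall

·→ maze.sense(dir→east)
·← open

·→ stack.push(x→east)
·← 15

·→ maze.move(dir→east)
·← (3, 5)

·→ maze.sense(dir→north)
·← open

·→ stack.push(x→north)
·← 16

·→ maze.move(dir→north)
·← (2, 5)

·→ maze.sense(dir→north)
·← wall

·→ stack.pop()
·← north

·→ maze.move(dir→south)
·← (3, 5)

·→ maze.sense(dir→south)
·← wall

·→ stack.pop()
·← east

·→ maze.move(dir→west)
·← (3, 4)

·→ stack.pop()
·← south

·→ maze.move(dir→north)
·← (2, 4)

·→ stack.pop()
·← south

·→ maze.move(dir→north)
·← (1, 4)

·→ stack.pop()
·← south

·→ maze.move(dir→north)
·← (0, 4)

·→ maze.sense(dir→east)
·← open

·→ stack.push(x→east)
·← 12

·→ maze.move(dir→east)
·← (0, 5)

·→ stack.pop()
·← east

·→ maze.move(dir→west)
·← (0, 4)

·→ stack.pop()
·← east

·→ maze.move(dir→west)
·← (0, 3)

·→ stack.pop()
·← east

·→ maze.move(dir→west)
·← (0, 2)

·→ stack.pop()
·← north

·→ maze.move(dir→south)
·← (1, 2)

·→ maze.sense(dir→west)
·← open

·→ stack.push(x→west)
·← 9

·→ maze.move(dir→west)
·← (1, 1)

·→ maze.sense(dir→west)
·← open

·→ stack.push(x→west)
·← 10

·→ maze.move(dir→west)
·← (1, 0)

·→ maze.sense(dir→north)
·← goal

·→ maze.move(dir→north)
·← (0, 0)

Answer: (0, 0)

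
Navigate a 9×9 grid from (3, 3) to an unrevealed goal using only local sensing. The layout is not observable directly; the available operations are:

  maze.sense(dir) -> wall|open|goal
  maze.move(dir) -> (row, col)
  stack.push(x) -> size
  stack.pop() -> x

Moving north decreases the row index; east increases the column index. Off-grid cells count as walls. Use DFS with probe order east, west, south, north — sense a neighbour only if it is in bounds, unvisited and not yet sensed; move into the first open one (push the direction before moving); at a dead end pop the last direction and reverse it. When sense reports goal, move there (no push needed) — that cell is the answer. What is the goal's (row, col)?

Using maze.sense passing dir: east, and observe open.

Then stack.push passing x: east, yielding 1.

Then maze.move passing dir: east, yielding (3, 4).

Calling maze.sense passing dir: east, → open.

Then stack.push passing x: east, which returns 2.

I run maze.move passing dir: east, yielding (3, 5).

Now I run maze.sense passing dir: east, : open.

Next I call stack.push passing x: east, : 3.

Using maze.move passing dir: east, — result: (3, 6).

I run maze.sense passing dir: east, yielding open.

I call stack.push passing x: east, and get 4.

Then maze.move passing dir: east, : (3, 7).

Invoking maze.sense passing dir: east, → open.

I use stack.push passing x: east, : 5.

I invoke maze.move passing dir: east, and see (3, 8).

I try maze.sense passing dir: south, : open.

I use stack.push passing x: south, and see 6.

I try maze.move passing dir: south, and see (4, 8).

I try maze.sense passing dir: west, which returns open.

Next I call stack.push passing x: west, : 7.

Now I run maze.move passing dir: west, giving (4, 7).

I run maze.sense passing dir: west, — result: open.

Invoking stack.push passing x: west, → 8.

I call maze.move passing dir: west, and observe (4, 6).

I use maze.sense passing dir: west, which returns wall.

I run maze.sense passing dir: south, → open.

I invoke stack.push passing x: south, giving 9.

I use maze.move passing dir: south, and see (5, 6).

I run maze.sense passing dir: east, → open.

Calling stack.push passing x: east, → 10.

Next I call maze.move passing dir: east, → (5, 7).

Next I call maze.sense passing dir: east, and get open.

Then stack.push passing x: east, : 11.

I run maze.move passing dir: east, → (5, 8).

I call maze.sense passing dir: south, — result: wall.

Then stack.pop, — result: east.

Invoking maze.move passing dir: west, — result: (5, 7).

Next I call maze.sense passing dir: south, which returns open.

I use stack.push passing x: south, — result: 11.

Next I call maze.move passing dir: south, and get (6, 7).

I invoke maze.sense passing dir: west, which returns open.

I run stack.push passing x: west, → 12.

Then maze.move passing dir: west, yielding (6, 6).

Calling maze.sense passing dir: west, and get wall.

I run maze.sense passing dir: south, → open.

Now I run stack.push passing x: south, and get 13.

Now I run maze.move passing dir: south, which returns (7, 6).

I try maze.sense passing dir: east, and get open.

I invoke stack.push passing x: east, giving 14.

I try maze.move passing dir: east, yielding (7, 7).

Next I call maze.sense passing dir: east, : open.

Calling stack.push passing x: east, and get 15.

I call maze.move passing dir: east, which returns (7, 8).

Then maze.sense passing dir: south, → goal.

I use maze.move passing dir: south, yielding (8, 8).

Answer: (8, 8)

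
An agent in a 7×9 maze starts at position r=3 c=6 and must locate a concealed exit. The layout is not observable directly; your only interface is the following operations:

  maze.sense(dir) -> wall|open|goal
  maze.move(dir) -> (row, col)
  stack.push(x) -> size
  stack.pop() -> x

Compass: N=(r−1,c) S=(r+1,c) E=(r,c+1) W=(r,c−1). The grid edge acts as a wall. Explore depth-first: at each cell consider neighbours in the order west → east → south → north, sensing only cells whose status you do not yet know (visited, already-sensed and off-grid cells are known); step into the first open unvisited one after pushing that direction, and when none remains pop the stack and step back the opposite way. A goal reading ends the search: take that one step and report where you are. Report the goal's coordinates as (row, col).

-> sense(dir: west)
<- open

-> push(x: west)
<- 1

-> move(dir: west)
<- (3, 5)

-> sense(dir: west)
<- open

-> push(x: west)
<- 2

-> move(dir: west)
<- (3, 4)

-> sense(dir: west)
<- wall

-> sense(dir: south)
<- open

-> push(x: south)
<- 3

-> move(dir: south)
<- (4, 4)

-> sense(dir: west)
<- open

-> push(x: west)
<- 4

-> move(dir: west)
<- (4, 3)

-> sense(dir: west)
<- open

-> push(x: west)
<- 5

-> move(dir: west)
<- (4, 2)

-> sense(dir: west)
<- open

-> push(x: west)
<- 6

-> move(dir: west)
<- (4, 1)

-> sense(dir: west)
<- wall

-> sense(dir: south)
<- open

-> push(x: south)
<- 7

-> move(dir: south)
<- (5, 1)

-> sense(dir: west)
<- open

-> push(x: west)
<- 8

-> move(dir: west)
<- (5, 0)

-> sense(dir: south)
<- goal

-> move(dir: south)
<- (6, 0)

Answer: (6, 0)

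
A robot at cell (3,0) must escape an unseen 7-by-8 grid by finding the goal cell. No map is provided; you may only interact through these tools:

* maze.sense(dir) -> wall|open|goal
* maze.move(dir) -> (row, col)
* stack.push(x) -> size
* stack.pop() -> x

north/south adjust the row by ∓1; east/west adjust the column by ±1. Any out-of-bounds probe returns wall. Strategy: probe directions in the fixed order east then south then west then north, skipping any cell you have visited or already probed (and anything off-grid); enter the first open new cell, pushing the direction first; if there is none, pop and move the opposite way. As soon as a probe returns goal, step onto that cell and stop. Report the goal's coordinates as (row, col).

I try maze.sense(dir=east), and observe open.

Calling stack.push(x=east), and get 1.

Now I run maze.move(dir=east), and see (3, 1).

I use maze.sense(dir=east), — result: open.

I run stack.push(x=east), giving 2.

Next I call maze.move(dir=east), — result: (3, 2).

Next I call maze.sense(dir=east), giving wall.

I try maze.sense(dir=south), which returns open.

Now I run stack.push(x=south), — result: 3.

Using maze.move(dir=south), → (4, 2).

I call maze.sense(dir=east), → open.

I run stack.push(x=east), yielding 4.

I try maze.move(dir=east), yielding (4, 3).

I use maze.sense(dir=east), and see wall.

I run maze.sense(dir=south), : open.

Next I call stack.push(x=south), and observe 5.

I use maze.move(dir=south), — result: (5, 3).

Calling maze.sense(dir=east), and get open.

Now I run stack.push(x=east), which returns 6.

I run maze.move(dir=east), giving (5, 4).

I run maze.sense(dir=east), giving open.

I use stack.push(x=east), : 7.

Invoking maze.move(dir=east), and get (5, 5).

Now I run maze.sense(dir=east), and observe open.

Next I call stack.push(x=east), yielding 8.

I call maze.move(dir=east), → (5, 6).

Calling maze.sense(dir=east), which returns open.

Next I call stack.push(x=east), → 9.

Calling maze.move(dir=east), which returns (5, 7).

Invoking maze.sense(dir=south), yielding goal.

Invoking maze.move(dir=south), and see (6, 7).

Answer: (6, 7)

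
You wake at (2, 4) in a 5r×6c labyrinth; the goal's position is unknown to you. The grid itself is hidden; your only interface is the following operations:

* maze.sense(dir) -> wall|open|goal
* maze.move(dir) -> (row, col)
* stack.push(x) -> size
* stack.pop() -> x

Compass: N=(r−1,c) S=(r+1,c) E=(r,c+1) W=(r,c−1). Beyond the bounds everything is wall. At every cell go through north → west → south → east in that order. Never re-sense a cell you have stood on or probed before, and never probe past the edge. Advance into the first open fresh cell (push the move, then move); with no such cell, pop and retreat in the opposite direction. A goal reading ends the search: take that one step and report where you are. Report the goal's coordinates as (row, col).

[in] maze.sense north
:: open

[in] stack.push north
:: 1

[in] maze.move north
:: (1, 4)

[in] maze.sense north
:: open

[in] stack.push north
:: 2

[in] maze.move north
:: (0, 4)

[in] maze.sense west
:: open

[in] stack.push west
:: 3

[in] maze.move west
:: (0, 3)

[in] maze.sense west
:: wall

[in] maze.sense south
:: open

[in] stack.push south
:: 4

[in] maze.move south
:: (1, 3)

[in] maze.sense west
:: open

[in] stack.push west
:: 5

[in] maze.move west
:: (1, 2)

[in] maze.sense west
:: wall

[in] maze.sense south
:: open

[in] stack.push south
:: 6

[in] maze.move south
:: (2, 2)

[in] maze.sense west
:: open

[in] stack.push west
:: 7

[in] maze.move west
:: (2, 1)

[in] maze.sense west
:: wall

[in] maze.sense south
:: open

[in] stack.push south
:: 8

[in] maze.move south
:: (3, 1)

[in] maze.sense west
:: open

[in] stack.push west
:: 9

[in] maze.move west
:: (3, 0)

[in] maze.sense south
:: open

[in] stack.push south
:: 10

[in] maze.move south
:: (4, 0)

[in] maze.sense east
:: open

[in] stack.push east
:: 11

[in] maze.move east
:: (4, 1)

[in] maze.sense east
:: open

[in] stack.push east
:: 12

[in] maze.move east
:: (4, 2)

[in] maze.sense north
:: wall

[in] maze.sense east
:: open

[in] stack.push east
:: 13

[in] maze.move east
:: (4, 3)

[in] maze.sense north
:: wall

[in] maze.sense east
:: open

[in] stack.push east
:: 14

[in] maze.move east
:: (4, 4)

[in] maze.sense north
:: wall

[in] maze.sense east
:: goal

[in] maze.move east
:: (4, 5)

Answer: (4, 5)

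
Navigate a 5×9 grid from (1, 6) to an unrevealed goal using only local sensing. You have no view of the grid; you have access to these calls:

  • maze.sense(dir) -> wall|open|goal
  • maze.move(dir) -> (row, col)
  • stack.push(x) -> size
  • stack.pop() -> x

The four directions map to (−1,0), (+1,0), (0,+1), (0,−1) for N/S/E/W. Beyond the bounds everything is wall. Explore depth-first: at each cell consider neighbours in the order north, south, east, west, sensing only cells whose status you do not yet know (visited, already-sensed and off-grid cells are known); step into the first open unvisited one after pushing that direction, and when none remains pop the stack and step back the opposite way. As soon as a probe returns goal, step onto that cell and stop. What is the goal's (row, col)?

;; 1. maze.sense(dir→north) => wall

;; 2. maze.sense(dir→south) => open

;; 3. stack.push(x→south) => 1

;; 4. maze.move(dir→south) => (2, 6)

;; 5. maze.sense(dir→south) => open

;; 6. stack.push(x→south) => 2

;; 7. maze.move(dir→south) => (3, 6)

;; 8. maze.sense(dir→south) => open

;; 9. stack.push(x→south) => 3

;; 10. maze.move(dir→south) => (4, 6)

;; 11. maze.sense(dir→east) => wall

;; 12. maze.sense(dir→west) => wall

;; 13. stack.pop() => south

;; 14. maze.move(dir→north) => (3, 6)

;; 15. maze.sense(dir→east) => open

;; 16. stack.push(x→east) => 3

;; 17. maze.move(dir→east) => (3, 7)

;; 18. maze.sense(dir→north) => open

;; 19. stack.push(x→north) => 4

;; 20. maze.move(dir→north) => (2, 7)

;; 21. maze.sense(dir→north) => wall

;; 22. maze.sense(dir→east) => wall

;; 23. stack.pop() => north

;; 24. maze.move(dir→south) => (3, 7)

;; 25. maze.sense(dir→east) => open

;; 26. stack.push(x→east) => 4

;; 27. maze.move(dir→east) => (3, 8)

;; 28. maze.sense(dir→south) => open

;; 29. stack.push(x→south) => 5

;; 30. maze.move(dir→south) => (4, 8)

;; 31. stack.pop() => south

;; 32. maze.move(dir→north) => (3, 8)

;; 33. stack.pop() => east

;; 34. maze.move(dir→west) => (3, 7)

;; 35. stack.pop() => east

;; 36. maze.move(dir→west) => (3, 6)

;; 37. maze.sense(dir→west) => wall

;; 38. stack.pop() => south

;; 39. maze.move(dir→north) => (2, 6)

;; 40. maze.sense(dir→west) => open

;; 41. stack.push(x→west) => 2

;; 42. maze.move(dir→west) => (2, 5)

;; 43. maze.sense(dir→north) => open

;; 44. stack.push(x→north) => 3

;; 45. maze.move(dir→north) => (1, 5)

;; 46. maze.sense(dir→north) => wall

;; 47. maze.sense(dir→west) => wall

;; 48. stack.pop() => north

;; 49. maze.move(dir→south) => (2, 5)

;; 50. maze.sense(dir→west) => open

;; 51. stack.push(x→west) => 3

;; 52. maze.move(dir→west) => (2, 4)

;; 53. maze.sense(dir→south) => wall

;; 54. maze.sense(dir→west) => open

;; 55. stack.push(x→west) => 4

;; 56. maze.move(dir→west) => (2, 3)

;; 57. maze.sense(dir→north) => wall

;; 58. maze.sense(dir→south) => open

;; 59. stack.push(x→south) => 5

;; 60. maze.move(dir→south) => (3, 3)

;; 61. maze.sense(dir→south) => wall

;; 62. maze.sense(dir→west) => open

;; 63. stack.push(x→west) => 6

;; 64. maze.move(dir→west) => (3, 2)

;; 65. maze.sense(dir→north) => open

;; 66. stack.push(x→north) => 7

;; 67. maze.move(dir→north) => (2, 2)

;; 68. maze.sense(dir→north) => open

;; 69. stack.push(x→north) => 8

;; 70. maze.move(dir→north) => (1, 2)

;; 71. maze.sense(dir→north) => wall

;; 72. maze.sense(dir→west) => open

;; 73. stack.push(x→west) => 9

;; 74. maze.move(dir→west) => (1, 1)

;; 75. maze.sense(dir→north) => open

;; 76. stack.push(x→north) => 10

;; 77. maze.move(dir→north) => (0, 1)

;; 78. maze.sense(dir→west) => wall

;; 79. stack.pop() => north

;; 80. maze.move(dir→south) => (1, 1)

;; 81. maze.sense(dir→south) => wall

;; 82. maze.sense(dir→west) => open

;; 83. stack.push(x→west) => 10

;; 84. maze.move(dir→west) => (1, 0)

;; 85. maze.sense(dir→south) => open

;; 86. stack.push(x→south) => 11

;; 87. maze.move(dir→south) => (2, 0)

;; 88. maze.sense(dir→south) => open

;; 89. stack.push(x→south) => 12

;; 90. maze.move(dir→south) => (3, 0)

;; 91. maze.sense(dir→south) => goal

;; 92. maze.move(dir→south) => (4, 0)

Answer: (4, 0)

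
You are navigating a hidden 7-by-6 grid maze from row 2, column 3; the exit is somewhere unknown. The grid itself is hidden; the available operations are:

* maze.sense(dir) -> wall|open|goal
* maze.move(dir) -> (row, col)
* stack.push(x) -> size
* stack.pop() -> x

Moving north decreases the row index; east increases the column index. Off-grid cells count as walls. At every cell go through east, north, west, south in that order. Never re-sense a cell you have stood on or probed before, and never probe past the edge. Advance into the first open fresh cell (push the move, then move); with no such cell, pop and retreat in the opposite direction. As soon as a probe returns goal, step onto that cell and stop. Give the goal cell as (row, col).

% maze.sense east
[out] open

% stack.push east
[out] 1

% maze.move east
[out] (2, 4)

% maze.sense east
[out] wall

% maze.sense north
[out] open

% stack.push north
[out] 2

% maze.move north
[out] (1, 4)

% maze.sense east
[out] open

% stack.push east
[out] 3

% maze.move east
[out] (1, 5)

% maze.sense north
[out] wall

% stack.pop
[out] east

% maze.move west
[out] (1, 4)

% maze.sense north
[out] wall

% maze.sense west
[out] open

% stack.push west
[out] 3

% maze.move west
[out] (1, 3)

% maze.sense north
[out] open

% stack.push north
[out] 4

% maze.move north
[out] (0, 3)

% maze.sense west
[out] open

% stack.push west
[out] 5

% maze.move west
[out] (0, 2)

% maze.sense west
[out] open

% stack.push west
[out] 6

% maze.move west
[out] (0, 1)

% maze.sense west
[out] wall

% maze.sense south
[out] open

% stack.push south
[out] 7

% maze.move south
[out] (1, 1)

% maze.sense east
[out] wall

% maze.sense west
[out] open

% stack.push west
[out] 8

% maze.move west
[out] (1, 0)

% maze.sense south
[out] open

% stack.push south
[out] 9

% maze.move south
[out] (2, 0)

% maze.sense east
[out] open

% stack.push east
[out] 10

% maze.move east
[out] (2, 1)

% maze.sense east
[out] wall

% maze.sense south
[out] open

% stack.push south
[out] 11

% maze.move south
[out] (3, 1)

% maze.sense east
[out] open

% stack.push east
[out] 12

% maze.move east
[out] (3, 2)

% maze.sense east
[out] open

% stack.push east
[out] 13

% maze.move east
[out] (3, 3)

% maze.sense east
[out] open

% stack.push east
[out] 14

% maze.move east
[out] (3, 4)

% maze.sense east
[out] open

% stack.push east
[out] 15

% maze.move east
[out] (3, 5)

% maze.sense south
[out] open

% stack.push south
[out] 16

% maze.move south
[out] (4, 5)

% maze.sense west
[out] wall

% maze.sense south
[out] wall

% stack.pop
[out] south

% maze.move north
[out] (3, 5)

% stack.pop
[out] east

% maze.move west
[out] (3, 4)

% stack.pop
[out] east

% maze.move west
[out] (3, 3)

% maze.sense south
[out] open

% stack.push south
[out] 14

% maze.move south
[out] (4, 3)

% maze.sense west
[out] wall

% maze.sense south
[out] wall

% stack.pop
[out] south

% maze.move north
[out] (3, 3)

% stack.pop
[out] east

% maze.move west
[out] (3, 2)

% stack.pop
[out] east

% maze.move west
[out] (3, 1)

% maze.sense west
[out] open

% stack.push west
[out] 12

% maze.move west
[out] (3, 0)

% maze.sense south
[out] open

% stack.push south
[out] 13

% maze.move south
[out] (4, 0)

% maze.sense east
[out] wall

% maze.sense south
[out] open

% stack.push south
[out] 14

% maze.move south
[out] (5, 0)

% maze.sense east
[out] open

% stack.push east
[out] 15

% maze.move east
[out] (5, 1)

% maze.sense east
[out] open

% stack.push east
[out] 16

% maze.move east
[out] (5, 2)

% maze.sense south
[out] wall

% stack.pop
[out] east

% maze.move west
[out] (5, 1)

% maze.sense south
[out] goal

% maze.move south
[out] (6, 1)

Answer: (6, 1)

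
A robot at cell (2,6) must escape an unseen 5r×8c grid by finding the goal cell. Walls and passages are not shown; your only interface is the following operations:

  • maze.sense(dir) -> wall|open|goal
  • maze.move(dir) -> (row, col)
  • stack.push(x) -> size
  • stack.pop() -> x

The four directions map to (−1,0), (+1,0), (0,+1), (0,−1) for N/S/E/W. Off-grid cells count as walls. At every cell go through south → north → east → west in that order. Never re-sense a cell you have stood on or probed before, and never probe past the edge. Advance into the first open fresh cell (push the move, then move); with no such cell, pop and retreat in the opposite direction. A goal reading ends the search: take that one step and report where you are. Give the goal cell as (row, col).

// 1. maze.sense(south) ~> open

// 2. stack.push(south) ~> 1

// 3. maze.move(south) ~> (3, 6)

// 4. maze.sense(south) ~> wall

// 5. maze.sense(east) ~> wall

// 6. maze.sense(west) ~> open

// 7. stack.push(west) ~> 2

// 8. maze.move(west) ~> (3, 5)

// 9. maze.sense(south) ~> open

// 10. stack.push(south) ~> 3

// 11. maze.move(south) ~> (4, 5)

// 12. maze.sense(west) ~> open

// 13. stack.push(west) ~> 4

// 14. maze.move(west) ~> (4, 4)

// 15. maze.sense(north) ~> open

// 16. stack.push(north) ~> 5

// 17. maze.move(north) ~> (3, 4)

// 18. maze.sense(north) ~> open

// 19. stack.push(north) ~> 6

// 20. maze.move(north) ~> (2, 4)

// 21. maze.sense(north) ~> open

// 22. stack.push(north) ~> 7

// 23. maze.move(north) ~> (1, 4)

// 24. maze.sense(north) ~> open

// 25. stack.push(north) ~> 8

// 26. maze.move(north) ~> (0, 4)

// 27. maze.sense(east) ~> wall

// 28. maze.sense(west) ~> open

// 29. stack.push(west) ~> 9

// 30. maze.move(west) ~> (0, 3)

// 31. maze.sense(south) ~> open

// 32. stack.push(south) ~> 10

// 33. maze.move(south) ~> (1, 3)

// 34. maze.sense(south) ~> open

// 35. stack.push(south) ~> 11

// 36. maze.move(south) ~> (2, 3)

// 37. maze.sense(south) ~> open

// 38. stack.push(south) ~> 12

// 39. maze.move(south) ~> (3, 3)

// 40. maze.sense(south) ~> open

// 41. stack.push(south) ~> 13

// 42. maze.move(south) ~> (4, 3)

// 43. maze.sense(west) ~> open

// 44. stack.push(west) ~> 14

// 45. maze.move(west) ~> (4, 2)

// 46. maze.sense(north) ~> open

// 47. stack.push(north) ~> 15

// 48. maze.move(north) ~> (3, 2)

// 49. maze.sense(north) ~> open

// 50. stack.push(north) ~> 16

// 51. maze.move(north) ~> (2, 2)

// 52. maze.sense(north) ~> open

// 53. stack.push(north) ~> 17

// 54. maze.move(north) ~> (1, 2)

// 55. maze.sense(north) ~> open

// 56. stack.push(north) ~> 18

// 57. maze.move(north) ~> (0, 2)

// 58. maze.sense(west) ~> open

// 59. stack.push(west) ~> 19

// 60. maze.move(west) ~> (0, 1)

// 61. maze.sense(south) ~> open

// 62. stack.push(south) ~> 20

// 63. maze.move(south) ~> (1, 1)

// 64. maze.sense(south) ~> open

// 65. stack.push(south) ~> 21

// 66. maze.move(south) ~> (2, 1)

// 67. maze.sense(south) ~> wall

// 68. maze.sense(west) ~> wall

// 69. stack.pop() ~> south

// 70. maze.move(north) ~> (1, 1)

// 71. maze.sense(west) ~> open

// 72. stack.push(west) ~> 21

// 73. maze.move(west) ~> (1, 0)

// 74. maze.sense(north) ~> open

// 75. stack.push(north) ~> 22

// 76. maze.move(north) ~> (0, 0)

// 77. stack.pop() ~> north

// 78. maze.move(south) ~> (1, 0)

// 79. stack.pop() ~> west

// 80. maze.move(east) ~> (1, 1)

// 81. stack.pop() ~> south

// 82. maze.move(north) ~> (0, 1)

// 83. stack.pop() ~> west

// 84. maze.move(east) ~> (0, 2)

// 85. stack.pop() ~> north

// 86. maze.move(south) ~> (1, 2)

// 87. stack.pop() ~> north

// 88. maze.move(south) ~> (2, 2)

// 89. stack.pop() ~> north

// 90. maze.move(south) ~> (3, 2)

// 91. stack.pop() ~> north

// 92. maze.move(south) ~> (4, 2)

// 93. maze.sense(west) ~> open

// 94. stack.push(west) ~> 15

// 95. maze.move(west) ~> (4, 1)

// 96. maze.sense(west) ~> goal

// 97. maze.move(west) ~> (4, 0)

Answer: (4, 0)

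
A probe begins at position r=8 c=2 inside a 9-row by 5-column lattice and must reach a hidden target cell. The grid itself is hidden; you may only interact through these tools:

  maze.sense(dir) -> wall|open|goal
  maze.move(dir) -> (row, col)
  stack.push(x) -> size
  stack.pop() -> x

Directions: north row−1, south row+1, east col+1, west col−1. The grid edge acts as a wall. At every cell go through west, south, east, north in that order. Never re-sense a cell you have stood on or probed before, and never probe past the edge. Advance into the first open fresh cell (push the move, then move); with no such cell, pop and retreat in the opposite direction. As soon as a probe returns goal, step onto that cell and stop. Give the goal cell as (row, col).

==> sense(dir→west)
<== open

==> push(x→west)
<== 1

==> move(dir→west)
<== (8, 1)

==> sense(dir→west)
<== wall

==> sense(dir→north)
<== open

==> push(x→north)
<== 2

==> move(dir→north)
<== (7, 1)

==> sense(dir→west)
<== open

==> push(x→west)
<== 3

==> move(dir→west)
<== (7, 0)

==> sense(dir→north)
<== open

==> push(x→north)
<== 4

==> move(dir→north)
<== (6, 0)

==> sense(dir→east)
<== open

==> push(x→east)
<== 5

==> move(dir→east)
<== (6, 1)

==> sense(dir→east)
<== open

==> push(x→east)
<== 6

==> move(dir→east)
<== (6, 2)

==> sense(dir→south)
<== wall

==> sense(dir→east)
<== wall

==> sense(dir→north)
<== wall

==> pop()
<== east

==> move(dir→west)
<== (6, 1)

==> sense(dir→north)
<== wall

==> pop()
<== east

==> move(dir→west)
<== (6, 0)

==> sense(dir→north)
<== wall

==> pop()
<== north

==> move(dir→south)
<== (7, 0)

==> pop()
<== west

==> move(dir→east)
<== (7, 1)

==> pop()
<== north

==> move(dir→south)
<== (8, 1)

==> pop()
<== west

==> move(dir→east)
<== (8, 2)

==> sense(dir→east)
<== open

==> push(x→east)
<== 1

==> move(dir→east)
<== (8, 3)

==> sense(dir→east)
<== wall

==> sense(dir→north)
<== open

==> push(x→north)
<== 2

==> move(dir→north)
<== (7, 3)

==> sense(dir→east)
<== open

==> push(x→east)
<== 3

==> move(dir→east)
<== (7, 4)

==> sense(dir→north)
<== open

==> push(x→north)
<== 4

==> move(dir→north)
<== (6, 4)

==> sense(dir→north)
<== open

==> push(x→north)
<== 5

==> move(dir→north)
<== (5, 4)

==> sense(dir→west)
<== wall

==> sense(dir→north)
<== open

==> push(x→north)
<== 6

==> move(dir→north)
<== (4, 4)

==> sense(dir→west)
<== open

==> push(x→west)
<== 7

==> move(dir→west)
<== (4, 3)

==> sense(dir→west)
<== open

==> push(x→west)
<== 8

==> move(dir→west)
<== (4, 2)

==> sense(dir→west)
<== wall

==> sense(dir→north)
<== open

==> push(x→north)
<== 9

==> move(dir→north)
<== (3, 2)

==> sense(dir→west)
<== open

==> push(x→west)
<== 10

==> move(dir→west)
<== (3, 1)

==> sense(dir→west)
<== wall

==> sense(dir→north)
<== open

==> push(x→north)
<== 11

==> move(dir→north)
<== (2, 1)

==> sense(dir→west)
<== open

==> push(x→west)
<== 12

==> move(dir→west)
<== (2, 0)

==> sense(dir→north)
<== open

==> push(x→north)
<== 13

==> move(dir→north)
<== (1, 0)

==> sense(dir→east)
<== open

==> push(x→east)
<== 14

==> move(dir→east)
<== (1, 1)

==> sense(dir→east)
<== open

==> push(x→east)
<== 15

==> move(dir→east)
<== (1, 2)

==> sense(dir→south)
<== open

==> push(x→south)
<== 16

==> move(dir→south)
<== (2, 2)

==> sense(dir→east)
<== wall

==> pop()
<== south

==> move(dir→north)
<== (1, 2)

==> sense(dir→east)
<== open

==> push(x→east)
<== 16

==> move(dir→east)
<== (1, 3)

==> sense(dir→east)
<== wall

==> sense(dir→north)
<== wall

==> pop()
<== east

==> move(dir→west)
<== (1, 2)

==> sense(dir→north)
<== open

==> push(x→north)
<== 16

==> move(dir→north)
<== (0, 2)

==> sense(dir→west)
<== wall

==> pop()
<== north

==> move(dir→south)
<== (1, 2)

==> pop()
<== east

==> move(dir→west)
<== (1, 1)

==> pop()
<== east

==> move(dir→west)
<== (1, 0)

==> sense(dir→north)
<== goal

==> move(dir→north)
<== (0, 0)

Answer: (0, 0)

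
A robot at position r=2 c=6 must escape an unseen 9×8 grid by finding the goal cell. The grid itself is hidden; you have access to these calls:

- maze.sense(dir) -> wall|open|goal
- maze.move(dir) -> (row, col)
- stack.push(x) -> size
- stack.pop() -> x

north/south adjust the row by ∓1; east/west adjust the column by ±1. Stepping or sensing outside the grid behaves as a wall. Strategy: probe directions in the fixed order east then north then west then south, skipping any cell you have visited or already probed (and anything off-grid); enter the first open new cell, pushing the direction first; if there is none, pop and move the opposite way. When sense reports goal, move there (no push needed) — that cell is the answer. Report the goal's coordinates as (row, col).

I run maze.sense(dir: east), : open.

Next I call stack.push(x: east), giving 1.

I use maze.move(dir: east), — result: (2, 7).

I run maze.sense(dir: north), and observe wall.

Next I call maze.sense(dir: south), → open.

I try stack.push(x: south), → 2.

Next I call maze.move(dir: south), — result: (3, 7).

I invoke maze.sense(dir: west), yielding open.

Next I call stack.push(x: west), — result: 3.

I use maze.move(dir: west), giving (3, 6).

I use maze.sense(dir: west), giving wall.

Calling maze.sense(dir: south), : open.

I invoke stack.push(x: south), and get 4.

I run maze.move(dir: south), and get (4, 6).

Using maze.sense(dir: east), : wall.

I try maze.sense(dir: west), and get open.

I try stack.push(x: west), and see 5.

Now I run maze.move(dir: west), giving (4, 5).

I use maze.sense(dir: west), — result: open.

Next I call stack.push(x: west), → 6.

Invoking maze.move(dir: west), and see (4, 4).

Then maze.sense(dir: north), — result: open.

I run stack.push(x: north), giving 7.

I invoke maze.move(dir: north), and get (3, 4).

Calling maze.sense(dir: north), giving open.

Next I call stack.push(x: north), giving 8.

Invoking maze.move(dir: north), and observe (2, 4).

I call maze.sense(dir: east), yielding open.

I try stack.push(x: east), → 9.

Invoking maze.move(dir: east), and observe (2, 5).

Then maze.sense(dir: north), and observe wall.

I use stack.pop, : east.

Calling maze.move(dir: west), which returns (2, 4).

Now I run maze.sense(dir: north), and observe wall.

I invoke maze.sense(dir: west), → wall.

Using stack.pop, yielding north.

I invoke maze.move(dir: south), : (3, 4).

Using maze.sense(dir: west), and get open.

Now I run stack.push(x: west), — result: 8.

I call maze.move(dir: west), yielding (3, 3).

Invoking maze.sense(dir: west), yielding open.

Calling stack.push(x: west), → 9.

Now I run maze.move(dir: west), and see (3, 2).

I call maze.sense(dir: north), which returns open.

I run stack.push(x: north), and get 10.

I try maze.move(dir: north), — result: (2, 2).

Using maze.sense(dir: north), which returns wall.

I use maze.sense(dir: west), and observe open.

Then stack.push(x: west), and get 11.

Now I run maze.move(dir: west), and get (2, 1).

Now I run maze.sense(dir: north), giving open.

I try stack.push(x: north), → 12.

Invoking maze.move(dir: north), : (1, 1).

I run maze.sense(dir: north), and observe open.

Invoking stack.push(x: north), and see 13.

I run maze.move(dir: north), which returns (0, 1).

Now I run maze.sense(dir: east), — result: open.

Calling stack.push(x: east), and observe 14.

Invoking maze.move(dir: east), — result: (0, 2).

Now I run maze.sense(dir: east), giving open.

Calling stack.push(x: east), → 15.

Using maze.move(dir: east), giving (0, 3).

Next I call maze.sense(dir: east), and observe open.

I invoke stack.push(x: east), yielding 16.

Invoking maze.move(dir: east), and see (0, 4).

I use maze.sense(dir: east), yielding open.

Next I call stack.push(x: east), and get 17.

Using maze.move(dir: east), and get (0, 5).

Next I call maze.sense(dir: east), and observe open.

I run stack.push(x: east), and see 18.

I use maze.move(dir: east), → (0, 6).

Invoking maze.sense(dir: east), → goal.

Then maze.move(dir: east), → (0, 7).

Answer: (0, 7)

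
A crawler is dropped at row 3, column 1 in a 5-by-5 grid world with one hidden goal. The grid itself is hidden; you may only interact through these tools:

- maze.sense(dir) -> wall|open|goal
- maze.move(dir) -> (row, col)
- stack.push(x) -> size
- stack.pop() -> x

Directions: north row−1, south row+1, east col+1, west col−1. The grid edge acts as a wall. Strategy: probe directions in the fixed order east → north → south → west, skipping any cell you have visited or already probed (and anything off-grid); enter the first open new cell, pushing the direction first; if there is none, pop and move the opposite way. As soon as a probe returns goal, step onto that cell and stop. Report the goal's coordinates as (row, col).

I run maze.sense on dir: east, and see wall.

I try maze.sense on dir: north, yielding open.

Using stack.push on x: north, and get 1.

Next I call maze.move on dir: north, — result: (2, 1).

I use maze.sense on dir: east, which returns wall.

I invoke maze.sense on dir: north, and get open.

I try stack.push on x: north, — result: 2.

I call maze.move on dir: north, which returns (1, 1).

Now I run maze.sense on dir: east, yielding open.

I try stack.push on x: east, which returns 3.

I run maze.move on dir: east, giving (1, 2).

I try maze.sense on dir: east, giving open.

Next I call stack.push on x: east, — result: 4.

Next I call maze.move on dir: east, : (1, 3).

I run maze.sense on dir: east, → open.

Next I call stack.push on x: east, → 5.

Next I call maze.move on dir: east, : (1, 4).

Using maze.sense on dir: north, yielding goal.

Now I run maze.move on dir: north, and observe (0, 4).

Answer: (0, 4)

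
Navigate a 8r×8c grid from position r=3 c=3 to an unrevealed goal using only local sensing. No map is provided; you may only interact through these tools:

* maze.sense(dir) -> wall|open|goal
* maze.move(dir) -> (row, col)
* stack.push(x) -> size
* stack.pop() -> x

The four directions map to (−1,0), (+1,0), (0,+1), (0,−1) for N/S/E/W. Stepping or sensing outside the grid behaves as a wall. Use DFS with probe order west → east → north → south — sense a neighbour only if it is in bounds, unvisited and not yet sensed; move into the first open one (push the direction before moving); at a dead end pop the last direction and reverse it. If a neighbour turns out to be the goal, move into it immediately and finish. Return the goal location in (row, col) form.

~$ maze.sense dir: west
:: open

~$ stack.push x: west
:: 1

~$ maze.move dir: west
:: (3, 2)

~$ maze.sense dir: west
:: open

~$ stack.push x: west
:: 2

~$ maze.move dir: west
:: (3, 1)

~$ maze.sense dir: west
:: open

~$ stack.push x: west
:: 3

~$ maze.move dir: west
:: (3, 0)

~$ maze.sense dir: north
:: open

~$ stack.push x: north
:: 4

~$ maze.move dir: north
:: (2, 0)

~$ maze.sense dir: east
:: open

~$ stack.push x: east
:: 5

~$ maze.move dir: east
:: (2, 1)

~$ maze.sense dir: east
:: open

~$ stack.push x: east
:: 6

~$ maze.move dir: east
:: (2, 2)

~$ maze.sense dir: east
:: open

~$ stack.push x: east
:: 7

~$ maze.move dir: east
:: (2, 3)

~$ maze.sense dir: east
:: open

~$ stack.push x: east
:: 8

~$ maze.move dir: east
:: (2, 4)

~$ maze.sense dir: east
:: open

~$ stack.push x: east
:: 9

~$ maze.move dir: east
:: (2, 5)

~$ maze.sense dir: east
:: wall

~$ maze.sense dir: north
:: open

~$ stack.push x: north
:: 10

~$ maze.move dir: north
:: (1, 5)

~$ maze.sense dir: west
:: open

~$ stack.push x: west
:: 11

~$ maze.move dir: west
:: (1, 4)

~$ maze.sense dir: west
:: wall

~$ maze.sense dir: north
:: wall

~$ stack.pop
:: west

~$ maze.move dir: east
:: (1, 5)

~$ maze.sense dir: east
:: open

~$ stack.push x: east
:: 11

~$ maze.move dir: east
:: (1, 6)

~$ maze.sense dir: east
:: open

~$ stack.push x: east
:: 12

~$ maze.move dir: east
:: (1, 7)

~$ maze.sense dir: north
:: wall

~$ maze.sense dir: south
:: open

~$ stack.push x: south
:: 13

~$ maze.move dir: south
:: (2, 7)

~$ maze.sense dir: south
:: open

~$ stack.push x: south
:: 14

~$ maze.move dir: south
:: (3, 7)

~$ maze.sense dir: west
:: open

~$ stack.push x: west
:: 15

~$ maze.move dir: west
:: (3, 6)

~$ maze.sense dir: west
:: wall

~$ maze.sense dir: south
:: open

~$ stack.push x: south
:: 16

~$ maze.move dir: south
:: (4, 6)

~$ maze.sense dir: west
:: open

~$ stack.push x: west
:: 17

~$ maze.move dir: west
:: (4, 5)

~$ maze.sense dir: west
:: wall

~$ maze.sense dir: south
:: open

~$ stack.push x: south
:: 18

~$ maze.move dir: south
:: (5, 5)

~$ maze.sense dir: west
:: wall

~$ maze.sense dir: east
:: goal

~$ maze.move dir: east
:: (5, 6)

Answer: (5, 6)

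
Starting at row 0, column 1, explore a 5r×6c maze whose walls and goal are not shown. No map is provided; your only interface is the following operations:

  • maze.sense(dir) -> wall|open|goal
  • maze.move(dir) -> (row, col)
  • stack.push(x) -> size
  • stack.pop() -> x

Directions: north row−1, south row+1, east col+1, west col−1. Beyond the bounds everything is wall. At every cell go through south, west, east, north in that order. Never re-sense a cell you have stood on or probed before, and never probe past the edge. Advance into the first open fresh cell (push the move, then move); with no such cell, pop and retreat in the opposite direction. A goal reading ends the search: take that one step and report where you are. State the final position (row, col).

I run sense using dir→south, and get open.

Now I run push using x→south, and observe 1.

I invoke move using dir→south, and observe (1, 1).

Then sense using dir→south, and get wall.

I use sense using dir→west, : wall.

Now I run sense using dir→east, which returns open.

Invoking push using x→east, and see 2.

Then move using dir→east, and observe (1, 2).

Invoking sense using dir→south, : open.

I run push using x→south, and see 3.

Now I run move using dir→south, — result: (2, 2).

I invoke sense using dir→south, — result: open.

Next I call push using x→south, yielding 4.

I call move using dir→south, : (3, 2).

I run sense using dir→south, which returns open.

I call push using x→south, which returns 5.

I invoke move using dir→south, giving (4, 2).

I call sense using dir→west, → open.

I use push using x→west, and observe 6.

Next I call move using dir→west, yielding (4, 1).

I run sense using dir→west, : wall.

Next I call sense using dir→north, giving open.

I run push using x→north, which returns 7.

Calling move using dir→north, which returns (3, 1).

Now I run sense using dir→west, and get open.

I call push using x→west, : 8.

Using move using dir→west, and observe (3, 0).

Invoking sense using dir→north, and get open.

Then push using x→north, giving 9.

I try move using dir→north, → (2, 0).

I use pop(), → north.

Invoking move using dir→south, yielding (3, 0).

I invoke pop(), and get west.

I use move using dir→east, and observe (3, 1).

Invoking pop(), giving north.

I invoke move using dir→south, and see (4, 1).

I run pop, — result: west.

I try move using dir→east, yielding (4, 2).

Using sense using dir→east, which returns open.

Now I run push using x→east, and get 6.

I try move using dir→east, giving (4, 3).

Invoking sense using dir→east, and see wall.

I invoke sense using dir→north, giving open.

I try push using x→north, and observe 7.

Invoking move using dir→north, giving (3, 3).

Calling sense using dir→east, which returns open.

Next I call push using x→east, — result: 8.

Then move using dir→east, → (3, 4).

Next I call sense using dir→east, : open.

I call push using x→east, — result: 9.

I use move using dir→east, and get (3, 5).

Now I run sense using dir→south, giving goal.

Next I call move using dir→south, and see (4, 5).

Answer: (4, 5)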